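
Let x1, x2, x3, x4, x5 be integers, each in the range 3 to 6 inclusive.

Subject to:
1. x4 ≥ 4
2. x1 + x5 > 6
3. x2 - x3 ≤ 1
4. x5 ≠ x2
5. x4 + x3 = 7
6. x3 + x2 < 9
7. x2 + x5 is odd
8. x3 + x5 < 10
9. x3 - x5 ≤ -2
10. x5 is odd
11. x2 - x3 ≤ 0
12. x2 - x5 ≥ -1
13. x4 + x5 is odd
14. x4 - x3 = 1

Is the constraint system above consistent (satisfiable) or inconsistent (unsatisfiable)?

Constraints 9, 11, and 12 give x3 − x2 ≥ 0, x2 − x5 ≥ -1, x5 − x3 ≥ 2.
Adding all 3 inequalities: the left sides telescope to 0, and the right sides sum to 0 + (-1) + 2 = 1. So 0 ≥ 1, which is false.

Unsatisfiable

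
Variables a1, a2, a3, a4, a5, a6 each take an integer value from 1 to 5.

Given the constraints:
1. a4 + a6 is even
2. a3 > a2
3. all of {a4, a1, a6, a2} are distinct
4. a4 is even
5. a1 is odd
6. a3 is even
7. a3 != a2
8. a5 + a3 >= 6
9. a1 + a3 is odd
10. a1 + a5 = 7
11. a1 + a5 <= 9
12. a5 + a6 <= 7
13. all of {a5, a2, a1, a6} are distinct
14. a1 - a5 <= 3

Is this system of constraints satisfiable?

Try a1 = 5, a2 = 3, a3 = 4, a4 = 2, a5 = 2, a6 = 4.
Check constraint 8: a5 + a3 = 6; constraint 10: a1 + a5 = 7; constraint 11: a1 + a5 = 7. The remaining constraints are straightforward to verify.

Satisfiable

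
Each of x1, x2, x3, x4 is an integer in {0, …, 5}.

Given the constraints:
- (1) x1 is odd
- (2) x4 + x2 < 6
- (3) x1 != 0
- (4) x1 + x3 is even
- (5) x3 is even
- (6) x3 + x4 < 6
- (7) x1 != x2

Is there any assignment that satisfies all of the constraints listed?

Unsatisfiable

Constraint 1 makes x1 odd and constraint 5 makes x3 even, so x1 + x3 must be odd. Constraint 4 says x1 + x3 is even — contradiction.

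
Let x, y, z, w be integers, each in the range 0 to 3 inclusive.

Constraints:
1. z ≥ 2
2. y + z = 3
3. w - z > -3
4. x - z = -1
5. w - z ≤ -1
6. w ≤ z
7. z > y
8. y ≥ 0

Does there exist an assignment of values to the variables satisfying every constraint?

Satisfiable

Take x = 1, y = 1, z = 2, w = 0. Then constraint 2: y + z = 3; constraint 3: w - z = -2; constraint 4: x - z = -1, and every other listed constraint is also met.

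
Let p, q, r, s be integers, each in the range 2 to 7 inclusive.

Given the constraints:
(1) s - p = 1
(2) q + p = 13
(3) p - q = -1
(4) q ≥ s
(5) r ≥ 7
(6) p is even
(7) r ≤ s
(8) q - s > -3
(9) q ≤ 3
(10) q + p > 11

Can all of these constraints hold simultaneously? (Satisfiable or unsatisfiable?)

Unsatisfiable

From constraints 5 and 7: s ≥ r and r ≥ 7, so s ≥ 7. From constraints 4 and 9: s ≤ q and q ≤ 3, so s ≤ 3. But 3 < 7, so no value of s works.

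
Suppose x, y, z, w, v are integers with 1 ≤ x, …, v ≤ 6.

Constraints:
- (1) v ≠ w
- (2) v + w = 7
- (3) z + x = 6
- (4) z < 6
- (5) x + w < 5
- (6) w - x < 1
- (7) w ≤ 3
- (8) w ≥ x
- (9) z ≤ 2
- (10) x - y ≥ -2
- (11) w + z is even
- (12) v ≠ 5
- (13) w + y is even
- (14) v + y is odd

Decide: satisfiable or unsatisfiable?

From constraint 9: z ≤ 2. From constraints 7 and 8: x ≤ w ≤ 3. Hence z + x ≤ 5. But constraint 3 requires z + x = 6, and 6 > 5. Contradiction.

Unsatisfiable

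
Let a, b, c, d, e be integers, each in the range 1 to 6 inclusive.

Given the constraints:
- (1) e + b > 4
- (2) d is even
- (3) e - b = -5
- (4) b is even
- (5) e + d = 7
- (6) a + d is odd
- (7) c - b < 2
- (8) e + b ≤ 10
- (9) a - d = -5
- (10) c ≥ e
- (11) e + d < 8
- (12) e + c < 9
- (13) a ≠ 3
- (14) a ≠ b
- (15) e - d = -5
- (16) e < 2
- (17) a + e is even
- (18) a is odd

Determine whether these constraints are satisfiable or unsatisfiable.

Satisfiable

The assignment a = 1, b = 6, c = 6, d = 6, e = 1 works:
  constraint 1 holds since e + b = 7.
  constraint 3 holds since e - b = -5.
The rest check out directly.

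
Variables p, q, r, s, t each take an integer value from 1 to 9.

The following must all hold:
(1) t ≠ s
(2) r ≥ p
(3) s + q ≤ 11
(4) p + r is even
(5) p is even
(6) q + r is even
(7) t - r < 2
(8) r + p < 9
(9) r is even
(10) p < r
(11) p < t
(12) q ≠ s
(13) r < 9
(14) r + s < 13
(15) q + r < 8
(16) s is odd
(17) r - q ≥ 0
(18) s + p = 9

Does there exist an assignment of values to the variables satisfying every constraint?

The assignment p = 2, q = 2, r = 4, s = 7, t = 4 works:
  constraint 3 holds since s + q = 9.
  constraint 7 holds since t - r = 0.
  constraint 8 holds since r + p = 6.
The rest check out directly.

Satisfiable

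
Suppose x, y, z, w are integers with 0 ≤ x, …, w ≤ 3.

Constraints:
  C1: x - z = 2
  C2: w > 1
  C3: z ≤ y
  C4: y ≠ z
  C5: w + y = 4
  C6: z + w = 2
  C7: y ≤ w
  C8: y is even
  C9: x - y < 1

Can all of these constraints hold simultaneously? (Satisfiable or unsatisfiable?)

One satisfying assignment is x = 2, y = 2, z = 0, w = 2.
For the less obvious constraints — constraint 1: x - z = 2; constraint 5: w + y = 4 — and the others hold by inspection.

Satisfiable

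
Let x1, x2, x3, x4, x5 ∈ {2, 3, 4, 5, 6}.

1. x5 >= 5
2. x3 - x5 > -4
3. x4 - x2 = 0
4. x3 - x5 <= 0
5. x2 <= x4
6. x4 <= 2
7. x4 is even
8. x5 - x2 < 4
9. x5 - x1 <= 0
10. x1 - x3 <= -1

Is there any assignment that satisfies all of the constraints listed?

Constraints 4, 9, and 10 give x3 − x1 ≥ 1, x1 − x5 ≥ 0, x5 − x3 ≥ 0.
Adding all 3 inequalities: the left sides telescope to 0, and the right sides sum to 1 + 0 + 0 = 1. So 0 ≥ 1, which is false.

Unsatisfiable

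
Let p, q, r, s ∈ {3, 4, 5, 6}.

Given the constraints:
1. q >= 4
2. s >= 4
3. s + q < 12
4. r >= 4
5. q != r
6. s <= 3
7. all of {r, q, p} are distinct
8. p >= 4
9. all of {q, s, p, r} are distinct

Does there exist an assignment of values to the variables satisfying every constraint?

Unsatisfiable

Constraints 1, 2, 4, and 8 confine each of q, s, p, r to the 3 values {4, …, 6} (the domain already gives each ≤ 6).
Constraint 9 requires all 4 of them to be distinct, but only 3 values are available — impossible by the pigeonhole principle.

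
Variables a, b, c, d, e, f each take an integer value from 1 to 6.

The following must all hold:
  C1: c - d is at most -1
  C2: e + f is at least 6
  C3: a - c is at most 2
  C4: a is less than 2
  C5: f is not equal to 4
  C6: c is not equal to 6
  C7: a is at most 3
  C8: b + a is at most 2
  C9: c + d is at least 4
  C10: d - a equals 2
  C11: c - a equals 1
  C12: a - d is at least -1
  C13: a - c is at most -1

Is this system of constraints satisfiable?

Unsatisfiable

Constraints 1, 12, and 13 give c − a ≥ 1, a − d ≥ -1, d − c ≥ 1.
Adding all 3 inequalities: the left sides telescope to 0, and the right sides sum to 1 + (-1) + 1 = 1. So 0 ≥ 1, which is false.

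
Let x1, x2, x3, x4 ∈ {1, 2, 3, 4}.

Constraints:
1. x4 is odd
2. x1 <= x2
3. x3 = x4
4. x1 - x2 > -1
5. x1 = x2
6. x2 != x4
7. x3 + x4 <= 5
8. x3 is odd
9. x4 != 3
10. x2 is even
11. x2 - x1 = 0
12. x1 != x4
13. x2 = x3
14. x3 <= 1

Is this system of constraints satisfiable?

Unsatisfiable

From constraints 3, 5, and 13, x1 = x2 = x3 = x4, so x1 = x4. But constraint 12 says x1 ≠ x4. Contradiction.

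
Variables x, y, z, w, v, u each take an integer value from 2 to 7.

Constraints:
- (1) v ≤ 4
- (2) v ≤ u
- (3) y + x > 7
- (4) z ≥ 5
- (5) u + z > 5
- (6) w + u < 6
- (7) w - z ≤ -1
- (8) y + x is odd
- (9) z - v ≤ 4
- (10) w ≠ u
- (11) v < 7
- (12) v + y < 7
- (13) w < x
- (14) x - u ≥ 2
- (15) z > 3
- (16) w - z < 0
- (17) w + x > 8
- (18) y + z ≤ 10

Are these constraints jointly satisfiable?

Setting (x, y, z, w, v, u) = (6, 3, 6, 3, 2, 2) satisfies everything: constraint 3: y + x = 9; constraint 5: u + z = 8; constraint 6: w + u = 5, and the others follow.

Satisfiable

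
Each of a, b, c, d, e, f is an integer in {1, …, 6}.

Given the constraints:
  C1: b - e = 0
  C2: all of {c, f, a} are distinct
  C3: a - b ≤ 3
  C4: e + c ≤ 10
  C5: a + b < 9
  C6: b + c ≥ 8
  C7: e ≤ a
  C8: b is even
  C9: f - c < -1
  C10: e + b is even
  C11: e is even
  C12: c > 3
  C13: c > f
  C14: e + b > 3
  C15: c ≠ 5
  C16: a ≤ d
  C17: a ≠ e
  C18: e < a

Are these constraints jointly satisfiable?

Satisfiable

One satisfying assignment is a = 4, b = 2, c = 6, d = 6, e = 2, f = 2.
For the less obvious constraints — constraint 1: b - e = 0; constraint 3: a - b = 2; constraint 4: e + c = 8 — and the others hold by inspection.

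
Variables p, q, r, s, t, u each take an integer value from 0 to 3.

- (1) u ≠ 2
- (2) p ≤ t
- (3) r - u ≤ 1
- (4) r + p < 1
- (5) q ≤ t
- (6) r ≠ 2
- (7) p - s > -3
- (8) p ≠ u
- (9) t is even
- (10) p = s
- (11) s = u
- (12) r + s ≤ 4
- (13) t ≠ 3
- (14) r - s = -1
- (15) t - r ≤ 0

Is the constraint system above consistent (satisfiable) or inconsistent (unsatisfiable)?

Unsatisfiable

From constraints 10 and 11, p = s = u, so p = u. But constraint 8 says p ≠ u. Contradiction.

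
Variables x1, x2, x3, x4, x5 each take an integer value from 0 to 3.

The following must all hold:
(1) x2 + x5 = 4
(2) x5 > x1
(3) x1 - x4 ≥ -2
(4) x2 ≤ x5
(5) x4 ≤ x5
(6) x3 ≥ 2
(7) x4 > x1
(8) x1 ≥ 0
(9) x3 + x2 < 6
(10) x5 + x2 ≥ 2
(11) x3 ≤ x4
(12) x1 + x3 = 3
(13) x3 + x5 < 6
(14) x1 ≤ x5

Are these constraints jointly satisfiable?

Satisfiable

One satisfying assignment is x1 = 1, x2 = 1, x3 = 2, x4 = 2, x5 = 3.
For the less obvious constraints — constraint 1: x2 + x5 = 4; constraint 3: x1 - x4 = -1; constraint 9: x3 + x2 = 3 — and the others hold by inspection.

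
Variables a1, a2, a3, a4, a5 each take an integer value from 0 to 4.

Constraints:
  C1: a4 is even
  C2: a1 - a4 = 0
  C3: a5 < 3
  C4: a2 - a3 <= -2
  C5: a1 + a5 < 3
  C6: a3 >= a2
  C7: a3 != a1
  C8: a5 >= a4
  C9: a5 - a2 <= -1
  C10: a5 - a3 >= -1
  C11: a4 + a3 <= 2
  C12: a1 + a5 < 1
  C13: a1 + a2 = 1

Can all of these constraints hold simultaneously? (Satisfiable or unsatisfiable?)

Unsatisfiable

Constraints 4, 9, and 10 give a3 − a2 ≥ 2, a2 − a5 ≥ 1, a5 − a3 ≥ -1.
Adding all 3 inequalities: the left sides telescope to 0, and the right sides sum to 2 + 1 + (-1) = 2. So 0 ≥ 2, which is false.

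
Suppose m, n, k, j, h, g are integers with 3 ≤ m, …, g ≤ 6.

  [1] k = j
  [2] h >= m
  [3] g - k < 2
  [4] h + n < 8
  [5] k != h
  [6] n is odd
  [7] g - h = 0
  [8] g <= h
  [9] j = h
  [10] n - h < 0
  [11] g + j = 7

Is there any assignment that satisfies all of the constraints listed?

Unsatisfiable

From constraints 1 and 9, k = j = h, so k = h. But constraint 5 says k ≠ h. Contradiction.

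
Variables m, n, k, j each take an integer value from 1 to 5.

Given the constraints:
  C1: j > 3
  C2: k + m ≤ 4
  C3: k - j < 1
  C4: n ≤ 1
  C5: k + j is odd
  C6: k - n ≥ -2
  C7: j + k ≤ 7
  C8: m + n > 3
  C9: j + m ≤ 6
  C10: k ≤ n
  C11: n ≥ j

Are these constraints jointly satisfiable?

From constraint 1: j ≥ 4. From constraints 4 and 11: j ≤ n and n ≤ 1, so j ≤ 1. But 1 < 4, so no value of j works.

Unsatisfiable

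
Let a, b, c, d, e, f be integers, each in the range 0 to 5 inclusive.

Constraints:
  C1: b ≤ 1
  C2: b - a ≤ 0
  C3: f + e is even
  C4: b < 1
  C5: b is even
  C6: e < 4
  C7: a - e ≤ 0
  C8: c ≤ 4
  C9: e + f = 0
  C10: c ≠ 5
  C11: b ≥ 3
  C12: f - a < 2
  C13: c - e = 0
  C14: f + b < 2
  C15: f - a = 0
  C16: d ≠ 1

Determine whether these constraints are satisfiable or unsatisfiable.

Unsatisfiable

From constraint 11: b ≥ 3. From constraint 1: b ≤ 1. But 1 < 3, so no value of b works.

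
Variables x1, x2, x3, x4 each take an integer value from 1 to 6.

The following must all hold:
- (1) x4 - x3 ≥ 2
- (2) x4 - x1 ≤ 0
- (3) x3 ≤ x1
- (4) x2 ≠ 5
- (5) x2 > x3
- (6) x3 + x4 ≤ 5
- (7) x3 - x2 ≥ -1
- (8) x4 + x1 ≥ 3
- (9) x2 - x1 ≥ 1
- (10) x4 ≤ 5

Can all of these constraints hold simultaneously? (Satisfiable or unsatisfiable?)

Unsatisfiable

Constraints 1, 2, 7, and 9 give x1 − x4 ≥ 0, x4 − x3 ≥ 2, x3 − x2 ≥ -1, x2 − x1 ≥ 1.
Adding all 4 inequalities: the left sides telescope to 0, and the right sides sum to 0 + 2 + (-1) + 1 = 2. So 0 ≥ 2, which is false.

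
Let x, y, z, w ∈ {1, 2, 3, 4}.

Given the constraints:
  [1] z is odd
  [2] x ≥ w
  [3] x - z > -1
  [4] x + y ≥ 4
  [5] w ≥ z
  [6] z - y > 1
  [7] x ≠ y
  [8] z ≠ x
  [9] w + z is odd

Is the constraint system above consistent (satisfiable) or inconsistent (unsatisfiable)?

Satisfiable

One satisfying assignment is x = 4, y = 1, z = 3, w = 4.
For the less obvious constraints — constraint 3: x - z = 1; constraint 4: x + y = 5; constraint 6: z - y = 2 — and the others hold by inspection.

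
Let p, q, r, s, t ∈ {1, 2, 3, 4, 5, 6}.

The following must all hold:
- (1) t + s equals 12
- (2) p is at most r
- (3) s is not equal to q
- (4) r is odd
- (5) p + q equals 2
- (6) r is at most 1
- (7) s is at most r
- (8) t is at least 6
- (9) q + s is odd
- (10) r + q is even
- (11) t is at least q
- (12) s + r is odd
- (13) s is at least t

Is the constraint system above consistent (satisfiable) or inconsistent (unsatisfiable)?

Unsatisfiable

From constraints 8 and 13: s ≥ t and t ≥ 6, so s ≥ 6. From constraints 6 and 7: s ≤ r and r ≤ 1, so s ≤ 1. But 1 < 6, so no value of s works.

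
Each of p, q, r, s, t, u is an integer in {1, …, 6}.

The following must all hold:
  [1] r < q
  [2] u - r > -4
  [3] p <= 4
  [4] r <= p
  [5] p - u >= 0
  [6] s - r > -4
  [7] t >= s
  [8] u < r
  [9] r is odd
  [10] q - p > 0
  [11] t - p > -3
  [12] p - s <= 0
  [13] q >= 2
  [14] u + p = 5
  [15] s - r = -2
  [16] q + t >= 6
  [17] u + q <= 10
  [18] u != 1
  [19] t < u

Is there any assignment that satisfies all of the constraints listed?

Unsatisfiable

Constraints 4, 7, 8, 12, and 19 give p ≤ s, s ≤ t, t < u, u < r, r ≤ p. Chaining: p ≤ s ≤ t < u < r ≤ p, which forces p < p — impossible.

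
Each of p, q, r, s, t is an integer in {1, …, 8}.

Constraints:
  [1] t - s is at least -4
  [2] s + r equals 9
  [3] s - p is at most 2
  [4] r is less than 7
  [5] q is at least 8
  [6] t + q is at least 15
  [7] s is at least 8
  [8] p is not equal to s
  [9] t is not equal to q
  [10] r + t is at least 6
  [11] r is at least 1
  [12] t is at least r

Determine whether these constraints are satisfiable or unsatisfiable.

Satisfiable

One satisfying assignment is p = 7, q = 8, r = 1, s = 8, t = 7.
For the less obvious constraints — constraint 1: t - s = -1; constraint 2: s + r = 9 — and the others hold by inspection.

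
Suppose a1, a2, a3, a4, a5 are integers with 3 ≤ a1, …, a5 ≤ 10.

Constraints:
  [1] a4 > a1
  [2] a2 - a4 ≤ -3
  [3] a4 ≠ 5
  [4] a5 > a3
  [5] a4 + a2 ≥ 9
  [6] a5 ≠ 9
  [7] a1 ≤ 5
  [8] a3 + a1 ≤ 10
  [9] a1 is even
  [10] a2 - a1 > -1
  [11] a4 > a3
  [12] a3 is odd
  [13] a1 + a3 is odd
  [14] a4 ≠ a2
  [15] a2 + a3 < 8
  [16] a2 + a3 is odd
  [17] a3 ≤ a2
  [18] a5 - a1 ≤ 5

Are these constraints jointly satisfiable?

Satisfiable

One satisfying assignment is a1 = 4, a2 = 4, a3 = 3, a4 = 7, a5 = 8.
For the less obvious constraints — constraint 2: a2 - a4 = -3; constraint 5: a4 + a2 = 11 — and the others hold by inspection.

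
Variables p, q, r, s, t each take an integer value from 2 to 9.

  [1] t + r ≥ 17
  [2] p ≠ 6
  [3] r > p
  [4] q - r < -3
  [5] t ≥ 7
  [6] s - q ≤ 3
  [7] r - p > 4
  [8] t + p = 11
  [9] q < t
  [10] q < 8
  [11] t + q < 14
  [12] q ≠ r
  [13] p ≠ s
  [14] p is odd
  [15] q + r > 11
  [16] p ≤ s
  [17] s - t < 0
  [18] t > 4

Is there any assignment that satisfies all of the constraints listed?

Satisfiable

One satisfying assignment is p = 3, q = 5, r = 9, s = 5, t = 8.
For the less obvious constraints — constraint 1: t + r = 17; constraint 4: q - r = -4 — and the others hold by inspection.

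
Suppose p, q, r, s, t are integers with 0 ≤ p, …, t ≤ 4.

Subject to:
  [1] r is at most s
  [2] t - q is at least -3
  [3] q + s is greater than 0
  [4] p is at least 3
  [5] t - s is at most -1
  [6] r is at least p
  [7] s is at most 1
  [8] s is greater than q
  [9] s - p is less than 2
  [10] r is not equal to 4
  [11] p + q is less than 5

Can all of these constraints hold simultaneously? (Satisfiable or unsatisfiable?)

From constraints 4 and 6: r ≥ p and p ≥ 3, so r ≥ 3. From constraints 1 and 7: r ≤ s and s ≤ 1, so r ≤ 1. But 1 < 3, so no value of r works.

Unsatisfiable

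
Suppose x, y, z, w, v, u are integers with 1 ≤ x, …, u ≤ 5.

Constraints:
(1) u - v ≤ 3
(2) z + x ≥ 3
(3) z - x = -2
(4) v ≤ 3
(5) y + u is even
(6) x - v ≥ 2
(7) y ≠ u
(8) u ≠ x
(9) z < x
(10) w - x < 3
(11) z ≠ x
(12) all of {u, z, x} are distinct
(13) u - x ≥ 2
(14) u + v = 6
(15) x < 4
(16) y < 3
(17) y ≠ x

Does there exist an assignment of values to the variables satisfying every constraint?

Unsatisfiable

Constraints 1, 6, and 13 give x − v ≥ 2, v − u ≥ -3, u − x ≥ 2.
Adding all 3 inequalities: the left sides telescope to 0, and the right sides sum to 2 + (-3) + 2 = 1. So 0 ≥ 1, which is false.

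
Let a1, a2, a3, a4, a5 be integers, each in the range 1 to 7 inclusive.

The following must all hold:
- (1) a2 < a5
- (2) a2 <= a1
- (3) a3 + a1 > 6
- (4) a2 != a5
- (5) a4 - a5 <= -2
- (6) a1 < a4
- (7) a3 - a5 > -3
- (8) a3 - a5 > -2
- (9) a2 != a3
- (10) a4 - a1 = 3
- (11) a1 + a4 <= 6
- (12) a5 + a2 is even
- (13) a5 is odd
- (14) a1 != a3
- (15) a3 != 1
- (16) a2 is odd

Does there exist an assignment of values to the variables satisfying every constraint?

Take a1 = 1, a2 = 1, a3 = 7, a4 = 4, a5 = 7. Then constraint 3: a3 + a1 = 8; constraint 5: a4 - a5 = -3, and every other listed constraint is also met.

Satisfiable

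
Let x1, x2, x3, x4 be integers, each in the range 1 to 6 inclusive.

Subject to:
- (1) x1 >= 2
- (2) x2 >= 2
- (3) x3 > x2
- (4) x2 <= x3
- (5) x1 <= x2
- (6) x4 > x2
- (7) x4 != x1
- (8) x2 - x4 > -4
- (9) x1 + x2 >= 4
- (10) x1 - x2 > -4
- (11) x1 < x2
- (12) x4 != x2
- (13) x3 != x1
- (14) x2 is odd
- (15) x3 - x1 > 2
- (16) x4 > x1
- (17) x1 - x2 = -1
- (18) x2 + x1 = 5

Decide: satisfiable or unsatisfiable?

The assignment x1 = 2, x2 = 3, x3 = 6, x4 = 4 works:
  constraint 8 holds since x2 - x4 = -1.
  constraint 9 holds since x1 + x2 = 5.
  constraint 10 holds since x1 - x2 = -1.
The rest check out directly.

Satisfiable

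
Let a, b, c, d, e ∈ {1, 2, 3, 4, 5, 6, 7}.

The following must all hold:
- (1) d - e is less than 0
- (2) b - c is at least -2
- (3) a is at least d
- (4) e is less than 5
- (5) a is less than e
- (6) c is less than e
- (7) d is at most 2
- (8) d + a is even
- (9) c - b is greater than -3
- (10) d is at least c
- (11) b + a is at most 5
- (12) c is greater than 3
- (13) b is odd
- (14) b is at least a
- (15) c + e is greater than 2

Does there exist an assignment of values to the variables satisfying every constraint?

From constraint 12: c ≥ 4. From constraints 7 and 10: c ≤ d and d ≤ 2, so c ≤ 2. But 2 < 4, so no value of c works.

Unsatisfiable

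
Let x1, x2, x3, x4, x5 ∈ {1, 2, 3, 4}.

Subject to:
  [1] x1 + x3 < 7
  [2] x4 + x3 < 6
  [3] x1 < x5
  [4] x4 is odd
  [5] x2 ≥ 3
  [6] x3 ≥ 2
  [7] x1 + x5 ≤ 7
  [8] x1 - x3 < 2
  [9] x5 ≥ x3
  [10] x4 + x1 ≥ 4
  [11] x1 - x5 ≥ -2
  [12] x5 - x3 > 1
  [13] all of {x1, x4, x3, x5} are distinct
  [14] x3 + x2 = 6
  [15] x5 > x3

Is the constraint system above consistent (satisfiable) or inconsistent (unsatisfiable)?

Setting (x1, x2, x3, x4, x5) = (3, 4, 2, 1, 4) satisfies everything: constraint 1: x1 + x3 = 5; constraint 2: x4 + x3 = 3; constraint 7: x1 + x5 = 7, and the others follow.

Satisfiable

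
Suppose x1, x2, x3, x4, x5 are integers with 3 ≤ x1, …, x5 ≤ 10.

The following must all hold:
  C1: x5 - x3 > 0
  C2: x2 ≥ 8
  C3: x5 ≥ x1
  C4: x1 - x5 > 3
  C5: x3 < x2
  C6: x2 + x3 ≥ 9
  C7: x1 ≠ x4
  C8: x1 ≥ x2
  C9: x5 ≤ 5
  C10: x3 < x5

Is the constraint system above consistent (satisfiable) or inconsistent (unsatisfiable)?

Unsatisfiable

From constraints 2 and 8: x1 ≥ x2 and x2 ≥ 8, so x1 ≥ 8. From constraints 3 and 9: x1 ≤ x5 and x5 ≤ 5, so x1 ≤ 5. But 5 < 8, so no value of x1 works.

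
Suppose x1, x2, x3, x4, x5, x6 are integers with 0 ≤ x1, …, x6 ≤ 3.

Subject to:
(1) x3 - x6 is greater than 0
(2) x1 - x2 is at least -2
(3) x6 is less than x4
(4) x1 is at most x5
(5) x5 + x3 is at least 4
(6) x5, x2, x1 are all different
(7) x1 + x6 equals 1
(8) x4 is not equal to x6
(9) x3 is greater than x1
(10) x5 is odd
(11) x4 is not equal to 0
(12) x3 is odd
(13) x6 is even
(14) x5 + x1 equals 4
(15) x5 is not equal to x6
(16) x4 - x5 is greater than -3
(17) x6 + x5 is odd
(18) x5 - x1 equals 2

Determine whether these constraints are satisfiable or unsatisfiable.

Satisfiable

Setting (x1, x2, x3, x4, x5, x6) = (1, 2, 3, 2, 3, 0) satisfies everything: constraint 1: x3 - x6 = 3; constraint 2: x1 - x2 = -1; constraint 5: x5 + x3 = 6, and the others follow.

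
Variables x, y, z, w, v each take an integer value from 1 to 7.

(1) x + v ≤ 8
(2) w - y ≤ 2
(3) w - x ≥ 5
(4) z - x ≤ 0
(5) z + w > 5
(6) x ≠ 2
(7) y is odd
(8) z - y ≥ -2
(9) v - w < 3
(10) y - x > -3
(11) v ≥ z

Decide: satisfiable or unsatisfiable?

Unsatisfiable

Constraints 2, 3, 4, and 8 give w − x ≥ 5, x − z ≥ 0, z − y ≥ -2, y − w ≥ -2.
Adding all 4 inequalities: the left sides telescope to 0, and the right sides sum to 5 + 0 + (-2) + (-2) = 1. So 0 ≥ 1, which is false.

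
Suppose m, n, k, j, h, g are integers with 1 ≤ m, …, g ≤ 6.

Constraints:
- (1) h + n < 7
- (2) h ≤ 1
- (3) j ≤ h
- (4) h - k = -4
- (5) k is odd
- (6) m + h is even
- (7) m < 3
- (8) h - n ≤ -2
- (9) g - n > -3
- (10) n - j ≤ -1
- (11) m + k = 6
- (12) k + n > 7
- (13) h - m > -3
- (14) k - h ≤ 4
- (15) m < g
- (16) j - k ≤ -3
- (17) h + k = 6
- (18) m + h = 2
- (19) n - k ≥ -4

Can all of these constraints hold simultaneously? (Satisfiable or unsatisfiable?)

Constraints 8, 10, 14, and 16 give j − n ≥ 1, n − h ≥ 2, h − k ≥ -4, k − j ≥ 3.
Adding all 4 inequalities: the left sides telescope to 0, and the right sides sum to 1 + 2 + (-4) + 3 = 2. So 0 ≥ 2, which is false.

Unsatisfiable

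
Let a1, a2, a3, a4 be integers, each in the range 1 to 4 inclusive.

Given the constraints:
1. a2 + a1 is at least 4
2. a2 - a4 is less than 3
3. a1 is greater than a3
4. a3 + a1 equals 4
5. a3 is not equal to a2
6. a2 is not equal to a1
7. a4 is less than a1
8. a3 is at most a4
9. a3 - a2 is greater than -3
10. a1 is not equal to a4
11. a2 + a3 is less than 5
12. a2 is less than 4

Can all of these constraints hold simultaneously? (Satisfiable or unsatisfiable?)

Satisfiable

Take a1 = 3, a2 = 2, a3 = 1, a4 = 1. Then constraint 1: a2 + a1 = 5; constraint 2: a2 - a4 = 1; constraint 4: a3 + a1 = 4, and every other listed constraint is also met.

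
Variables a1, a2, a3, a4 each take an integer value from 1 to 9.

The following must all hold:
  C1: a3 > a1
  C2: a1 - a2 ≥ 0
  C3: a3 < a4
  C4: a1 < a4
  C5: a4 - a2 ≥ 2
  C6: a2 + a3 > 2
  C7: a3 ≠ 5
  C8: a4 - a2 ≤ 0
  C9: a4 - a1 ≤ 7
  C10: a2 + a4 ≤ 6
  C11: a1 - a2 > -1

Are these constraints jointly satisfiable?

Unsatisfiable

Constraints 1, 2, 3, and 8 give a3 < a4, a4 ≤ a2, a2 ≤ a1, a1 < a3. Chaining: a3 < a4 ≤ a2 ≤ a1 < a3, which forces a3 < a3 — impossible.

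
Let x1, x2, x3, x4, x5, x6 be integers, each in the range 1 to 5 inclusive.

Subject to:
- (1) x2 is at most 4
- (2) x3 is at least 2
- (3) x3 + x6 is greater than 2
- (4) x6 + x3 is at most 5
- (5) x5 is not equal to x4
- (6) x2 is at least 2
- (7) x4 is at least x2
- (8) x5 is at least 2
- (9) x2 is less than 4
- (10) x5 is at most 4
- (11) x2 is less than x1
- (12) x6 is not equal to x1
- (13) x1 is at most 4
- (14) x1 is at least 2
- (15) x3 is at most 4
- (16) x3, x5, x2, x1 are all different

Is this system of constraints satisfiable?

Unsatisfiable

Constraints 1, 2, 6, 8, 10, 13, 14, and 15 confine each of x3, x5, x2, x1 to the 3 values {2, …, 4}.
Constraint 16 requires all 4 of them to be distinct, but only 3 values are available — impossible by the pigeonhole principle.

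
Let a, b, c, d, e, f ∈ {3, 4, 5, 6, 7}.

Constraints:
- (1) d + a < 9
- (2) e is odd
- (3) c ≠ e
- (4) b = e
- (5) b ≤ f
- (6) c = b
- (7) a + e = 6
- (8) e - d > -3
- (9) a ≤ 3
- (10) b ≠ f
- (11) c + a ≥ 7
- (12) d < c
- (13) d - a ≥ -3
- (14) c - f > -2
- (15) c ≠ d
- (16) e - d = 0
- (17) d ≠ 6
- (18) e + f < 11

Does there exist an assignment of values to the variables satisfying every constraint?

Unsatisfiable

From constraints 4 and 6, c = b = e, so c = e. But constraint 3 says c ≠ e. Contradiction.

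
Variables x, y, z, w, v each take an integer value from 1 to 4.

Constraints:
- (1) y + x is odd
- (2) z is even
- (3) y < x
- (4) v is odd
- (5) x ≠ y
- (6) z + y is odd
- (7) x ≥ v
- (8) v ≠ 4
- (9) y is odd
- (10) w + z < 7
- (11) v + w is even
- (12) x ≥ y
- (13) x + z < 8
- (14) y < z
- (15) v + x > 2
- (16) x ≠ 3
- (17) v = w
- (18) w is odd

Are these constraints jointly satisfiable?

The assignment x = 2, y = 1, z = 4, w = 1, v = 1 works:
  constraint 10 holds since w + z = 5.
  constraint 13 holds since x + z = 6.
  constraint 15 holds since v + x = 3.
The rest check out directly.

Satisfiable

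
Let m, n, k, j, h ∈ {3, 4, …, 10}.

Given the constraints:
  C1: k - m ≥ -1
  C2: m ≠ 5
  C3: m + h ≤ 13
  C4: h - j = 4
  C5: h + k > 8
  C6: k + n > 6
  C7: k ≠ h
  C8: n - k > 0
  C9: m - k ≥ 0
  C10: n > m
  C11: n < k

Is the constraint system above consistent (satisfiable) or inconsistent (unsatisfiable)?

Unsatisfiable

Constraints 9, 10, and 11 give n < k, k ≤ m, m < n. Chaining: n < k ≤ m < n, which forces n < n — impossible.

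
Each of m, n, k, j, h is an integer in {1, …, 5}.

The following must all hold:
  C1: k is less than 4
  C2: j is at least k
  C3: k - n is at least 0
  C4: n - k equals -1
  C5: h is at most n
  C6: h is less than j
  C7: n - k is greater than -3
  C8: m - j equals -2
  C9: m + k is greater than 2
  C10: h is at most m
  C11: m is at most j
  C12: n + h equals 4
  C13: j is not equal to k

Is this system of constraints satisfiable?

Satisfiable

Setting (m, n, k, j, h) = (2, 2, 3, 4, 2) satisfies everything: constraint 3: k - n = 1; constraint 4: n - k = -1; constraint 7: n - k = -1, and the others follow.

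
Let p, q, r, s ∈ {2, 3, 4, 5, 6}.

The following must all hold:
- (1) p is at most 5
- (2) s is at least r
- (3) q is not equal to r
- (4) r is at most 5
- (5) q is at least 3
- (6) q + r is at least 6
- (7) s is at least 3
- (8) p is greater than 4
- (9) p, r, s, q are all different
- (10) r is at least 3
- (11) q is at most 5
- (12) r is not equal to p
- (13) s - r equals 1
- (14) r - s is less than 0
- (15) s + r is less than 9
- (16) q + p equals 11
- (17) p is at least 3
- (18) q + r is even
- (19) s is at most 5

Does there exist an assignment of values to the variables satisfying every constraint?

Unsatisfiable

Constraints 1, 4, 5, 7, 10, 11, 17, and 19 confine each of p, r, s, q to the 3 values {3, …, 5}.
Constraint 9 requires all 4 of them to be distinct, but only 3 values are available — impossible by the pigeonhole principle.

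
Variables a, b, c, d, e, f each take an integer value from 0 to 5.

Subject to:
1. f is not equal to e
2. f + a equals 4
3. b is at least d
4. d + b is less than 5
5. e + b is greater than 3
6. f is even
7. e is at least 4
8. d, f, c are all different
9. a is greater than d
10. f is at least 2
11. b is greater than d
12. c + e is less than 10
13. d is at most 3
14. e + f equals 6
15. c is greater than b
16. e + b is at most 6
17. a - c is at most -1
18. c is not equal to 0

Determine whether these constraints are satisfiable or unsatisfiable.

Satisfiable

Setting (a, b, c, d, e, f) = (2, 2, 5, 1, 4, 2) satisfies everything: constraint 2: f + a = 4; constraint 4: d + b = 3, and the others follow.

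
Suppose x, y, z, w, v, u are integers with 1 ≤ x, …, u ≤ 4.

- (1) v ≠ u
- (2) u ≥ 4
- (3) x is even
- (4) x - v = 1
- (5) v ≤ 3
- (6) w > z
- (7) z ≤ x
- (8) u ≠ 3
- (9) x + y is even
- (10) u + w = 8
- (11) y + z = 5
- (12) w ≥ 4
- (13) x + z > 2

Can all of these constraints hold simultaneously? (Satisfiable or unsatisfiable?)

Satisfiable

Setting (x, y, z, w, v, u) = (2, 4, 1, 4, 1, 4) satisfies everything: constraint 4: x - v = 1; constraint 10: u + w = 8; constraint 11: y + z = 5, and the others follow.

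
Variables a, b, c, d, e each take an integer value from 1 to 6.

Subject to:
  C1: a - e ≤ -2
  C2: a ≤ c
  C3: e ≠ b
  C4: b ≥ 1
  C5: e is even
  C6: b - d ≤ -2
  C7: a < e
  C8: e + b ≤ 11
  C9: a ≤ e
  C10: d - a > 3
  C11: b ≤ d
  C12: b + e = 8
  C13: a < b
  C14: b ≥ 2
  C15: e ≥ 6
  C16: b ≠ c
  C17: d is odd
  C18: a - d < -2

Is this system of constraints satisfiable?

Try a = 1, b = 2, c = 6, d = 5, e = 6.
Check constraint 1: a - e = -5; constraint 6: b - d = -3; constraint 8: e + b = 8. The remaining constraints are straightforward to verify.

Satisfiable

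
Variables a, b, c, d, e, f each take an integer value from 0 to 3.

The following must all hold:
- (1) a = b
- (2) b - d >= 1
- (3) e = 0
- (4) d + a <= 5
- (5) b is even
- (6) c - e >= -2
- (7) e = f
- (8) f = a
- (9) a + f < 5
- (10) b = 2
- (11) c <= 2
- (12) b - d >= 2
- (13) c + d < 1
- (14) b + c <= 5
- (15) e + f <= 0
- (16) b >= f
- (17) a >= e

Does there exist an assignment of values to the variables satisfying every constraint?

Unsatisfiable

Constraint 3 fixes e = 0 and constraint 10 fixes b = 2. Constraints 1, 7, and 8 give e = f = a = b, so e = b. But 0 ≠ 2 — contradiction.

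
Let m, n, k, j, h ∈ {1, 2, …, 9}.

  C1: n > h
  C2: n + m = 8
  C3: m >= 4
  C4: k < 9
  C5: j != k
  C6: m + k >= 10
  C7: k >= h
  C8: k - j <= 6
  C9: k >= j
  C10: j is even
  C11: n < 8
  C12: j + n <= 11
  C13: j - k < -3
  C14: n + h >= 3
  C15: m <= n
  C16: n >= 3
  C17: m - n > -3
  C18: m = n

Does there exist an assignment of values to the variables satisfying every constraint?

Satisfiable

Setting (m, n, k, j, h) = (4, 4, 8, 4, 2) satisfies everything: constraint 2: n + m = 8; constraint 6: m + k = 12, and the others follow.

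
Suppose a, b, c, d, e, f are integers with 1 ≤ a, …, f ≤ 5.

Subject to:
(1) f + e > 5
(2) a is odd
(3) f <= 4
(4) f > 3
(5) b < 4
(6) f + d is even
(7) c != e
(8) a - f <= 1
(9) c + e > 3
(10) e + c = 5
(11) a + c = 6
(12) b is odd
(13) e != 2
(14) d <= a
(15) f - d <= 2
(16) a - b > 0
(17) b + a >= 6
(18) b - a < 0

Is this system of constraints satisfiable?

Satisfiable

Try a = 5, b = 3, c = 1, d = 4, e = 4, f = 4.
Check constraint 1: f + e = 8; constraint 8: a - f = 1; constraint 9: c + e = 5. The remaining constraints are straightforward to verify.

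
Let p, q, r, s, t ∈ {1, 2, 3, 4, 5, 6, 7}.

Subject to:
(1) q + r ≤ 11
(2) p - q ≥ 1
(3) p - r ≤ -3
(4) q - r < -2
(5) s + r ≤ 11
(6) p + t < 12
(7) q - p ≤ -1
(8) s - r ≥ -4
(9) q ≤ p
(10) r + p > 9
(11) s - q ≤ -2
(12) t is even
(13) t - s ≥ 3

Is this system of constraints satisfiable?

Unsatisfiable

Constraints 2, 3, 8, and 11 give r − p ≥ 3, p − q ≥ 1, q − s ≥ 2, s − r ≥ -4.
Adding all 4 inequalities: the left sides telescope to 0, and the right sides sum to 3 + 1 + 2 + (-4) = 2. So 0 ≥ 2, which is false.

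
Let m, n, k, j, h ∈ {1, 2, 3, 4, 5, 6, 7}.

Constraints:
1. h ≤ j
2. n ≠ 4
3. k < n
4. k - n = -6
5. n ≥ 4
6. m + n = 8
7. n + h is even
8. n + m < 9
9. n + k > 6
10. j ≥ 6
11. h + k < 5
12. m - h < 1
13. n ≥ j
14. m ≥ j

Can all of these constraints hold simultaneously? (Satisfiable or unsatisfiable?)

Unsatisfiable

From constraints 10 and 14: m ≥ j ≥ 6. From constraint 5: n ≥ 4. Hence m + n ≥ 10. But constraint 6 requires m + n = 8, and 8 < 10. Contradiction.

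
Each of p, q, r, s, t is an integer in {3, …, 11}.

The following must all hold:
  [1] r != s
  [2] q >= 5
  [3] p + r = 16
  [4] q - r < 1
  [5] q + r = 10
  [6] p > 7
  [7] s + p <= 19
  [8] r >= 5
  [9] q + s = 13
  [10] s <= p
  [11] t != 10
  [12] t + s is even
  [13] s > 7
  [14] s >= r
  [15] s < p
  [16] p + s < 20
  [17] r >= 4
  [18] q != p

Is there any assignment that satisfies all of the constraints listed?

The assignment p = 11, q = 5, r = 5, s = 8, t = 6 works:
  constraint 3 holds since p + r = 16.
  constraint 4 holds since q - r = 0.
The rest check out directly.

Satisfiable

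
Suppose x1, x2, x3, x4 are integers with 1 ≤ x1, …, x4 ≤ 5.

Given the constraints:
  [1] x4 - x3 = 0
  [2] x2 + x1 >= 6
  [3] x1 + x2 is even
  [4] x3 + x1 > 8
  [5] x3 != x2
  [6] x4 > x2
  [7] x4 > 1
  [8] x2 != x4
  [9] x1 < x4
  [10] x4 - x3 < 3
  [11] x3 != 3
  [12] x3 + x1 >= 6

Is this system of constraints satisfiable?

The assignment x1 = 4, x2 = 2, x3 = 5, x4 = 5 works:
  constraint 1 holds since x4 - x3 = 0.
  constraint 2 holds since x2 + x1 = 6.
  constraint 4 holds since x3 + x1 = 9.
The rest check out directly.

Satisfiable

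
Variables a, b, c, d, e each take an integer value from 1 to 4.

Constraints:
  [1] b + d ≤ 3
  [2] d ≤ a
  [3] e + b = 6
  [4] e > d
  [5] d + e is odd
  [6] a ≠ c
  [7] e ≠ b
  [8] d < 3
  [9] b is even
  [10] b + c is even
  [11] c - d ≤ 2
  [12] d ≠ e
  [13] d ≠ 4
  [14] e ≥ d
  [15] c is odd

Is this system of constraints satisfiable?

Constraint 9 makes b even and constraint 15 makes c odd, so b + c must be odd. Constraint 10 says b + c is even — contradiction.

Unsatisfiable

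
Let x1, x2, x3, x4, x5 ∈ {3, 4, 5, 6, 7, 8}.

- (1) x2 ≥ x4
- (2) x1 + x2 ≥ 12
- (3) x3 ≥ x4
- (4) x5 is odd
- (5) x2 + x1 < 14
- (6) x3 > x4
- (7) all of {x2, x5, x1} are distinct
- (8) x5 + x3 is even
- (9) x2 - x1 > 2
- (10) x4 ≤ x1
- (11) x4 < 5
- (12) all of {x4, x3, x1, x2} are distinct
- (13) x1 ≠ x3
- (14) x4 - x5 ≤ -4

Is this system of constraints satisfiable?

Satisfiable

One satisfying assignment is x1 = 5, x2 = 8, x3 = 7, x4 = 3, x5 = 7.
For the less obvious constraints — constraint 2: x1 + x2 = 13; constraint 5: x2 + x1 = 13; constraint 9: x2 - x1 = 3 — and the others hold by inspection.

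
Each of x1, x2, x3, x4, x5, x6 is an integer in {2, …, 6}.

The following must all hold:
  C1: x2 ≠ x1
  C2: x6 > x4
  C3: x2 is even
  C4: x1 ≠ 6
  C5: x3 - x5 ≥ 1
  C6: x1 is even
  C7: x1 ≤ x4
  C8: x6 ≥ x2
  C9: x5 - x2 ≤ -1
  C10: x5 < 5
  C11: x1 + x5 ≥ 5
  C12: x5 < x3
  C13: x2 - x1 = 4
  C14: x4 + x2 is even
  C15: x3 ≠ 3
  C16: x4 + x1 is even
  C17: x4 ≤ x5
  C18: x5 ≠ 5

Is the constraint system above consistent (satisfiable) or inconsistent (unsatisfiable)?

Satisfiable

One satisfying assignment is x1 = 2, x2 = 6, x3 = 5, x4 = 2, x5 = 3, x6 = 6.
For the less obvious constraints — constraint 5: x3 - x5 = 2; constraint 9: x5 - x2 = -3; constraint 11: x1 + x5 = 5 — and the others hold by inspection.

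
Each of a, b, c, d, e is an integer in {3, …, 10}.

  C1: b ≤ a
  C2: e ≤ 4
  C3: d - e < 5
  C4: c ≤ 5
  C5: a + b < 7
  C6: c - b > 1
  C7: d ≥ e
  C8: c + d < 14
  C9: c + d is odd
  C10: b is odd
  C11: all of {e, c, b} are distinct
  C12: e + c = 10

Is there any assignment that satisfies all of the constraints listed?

From constraint 2: e ≤ 4. From constraint 4: c ≤ 5. Hence e + c ≤ 9. But constraint 12 requires e + c = 10, and 10 > 9. Contradiction.

Unsatisfiable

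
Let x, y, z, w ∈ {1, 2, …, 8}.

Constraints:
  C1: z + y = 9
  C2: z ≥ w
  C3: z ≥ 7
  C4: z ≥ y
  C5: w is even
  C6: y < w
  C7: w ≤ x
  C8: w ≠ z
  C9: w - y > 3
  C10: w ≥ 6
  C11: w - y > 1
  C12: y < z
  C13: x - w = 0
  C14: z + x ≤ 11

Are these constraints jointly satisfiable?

Unsatisfiable

From constraint 3: z ≥ 7. From constraints 7 and 10: x ≥ w ≥ 6. Hence z + x ≥ 13. But constraint 14 requires z + x ≤ 11, and 11 < 13. Contradiction.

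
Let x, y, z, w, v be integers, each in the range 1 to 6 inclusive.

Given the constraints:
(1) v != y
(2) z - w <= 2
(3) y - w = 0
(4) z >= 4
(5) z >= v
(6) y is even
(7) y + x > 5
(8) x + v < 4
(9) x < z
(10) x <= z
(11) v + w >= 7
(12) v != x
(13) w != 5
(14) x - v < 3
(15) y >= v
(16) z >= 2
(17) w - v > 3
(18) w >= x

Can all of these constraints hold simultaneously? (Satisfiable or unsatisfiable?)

Satisfiable

Try x = 2, y = 6, z = 6, w = 6, v = 1.
Check constraint 2: z - w = 0; constraint 3: y - w = 0; constraint 7: y + x = 8. The remaining constraints are straightforward to verify.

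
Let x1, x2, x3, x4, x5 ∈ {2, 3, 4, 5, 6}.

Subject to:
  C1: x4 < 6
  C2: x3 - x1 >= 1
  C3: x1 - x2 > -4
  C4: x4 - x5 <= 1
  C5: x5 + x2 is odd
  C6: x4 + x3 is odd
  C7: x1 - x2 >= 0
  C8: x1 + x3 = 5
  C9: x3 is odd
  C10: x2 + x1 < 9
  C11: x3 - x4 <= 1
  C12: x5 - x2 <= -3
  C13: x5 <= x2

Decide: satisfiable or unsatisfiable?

Constraints 2, 4, 7, 11, and 12 give x3 − x1 ≥ 1, x1 − x2 ≥ 0, x2 − x5 ≥ 3, x5 − x4 ≥ -1, x4 − x3 ≥ -1.
Adding all 5 inequalities: the left sides telescope to 0, and the right sides sum to 1 + 0 + 3 + (-1) + (-1) = 2. So 0 ≥ 2, which is false.

Unsatisfiable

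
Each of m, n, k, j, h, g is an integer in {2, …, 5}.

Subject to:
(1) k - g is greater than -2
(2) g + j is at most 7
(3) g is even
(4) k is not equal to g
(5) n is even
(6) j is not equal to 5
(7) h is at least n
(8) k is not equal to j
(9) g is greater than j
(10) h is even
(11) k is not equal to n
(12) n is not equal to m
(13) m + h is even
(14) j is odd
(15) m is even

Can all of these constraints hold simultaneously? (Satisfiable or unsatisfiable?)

Setting (m, n, k, j, h, g) = (4, 2, 5, 3, 4, 4) satisfies everything: constraint 1: k - g = 1; constraint 2: g + j = 7, and the others follow.

Satisfiable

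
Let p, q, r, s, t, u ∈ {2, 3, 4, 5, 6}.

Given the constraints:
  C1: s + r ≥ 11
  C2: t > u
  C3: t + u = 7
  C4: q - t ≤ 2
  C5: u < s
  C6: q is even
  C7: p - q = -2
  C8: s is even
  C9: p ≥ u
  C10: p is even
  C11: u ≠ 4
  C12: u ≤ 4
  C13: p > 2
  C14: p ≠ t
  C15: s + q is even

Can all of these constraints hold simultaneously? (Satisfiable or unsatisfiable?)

Satisfiable

Setting (p, q, r, s, t, u) = (4, 6, 6, 6, 5, 2) satisfies everything: constraint 1: s + r = 12; constraint 3: t + u = 7; constraint 4: q - t = 1, and the others follow.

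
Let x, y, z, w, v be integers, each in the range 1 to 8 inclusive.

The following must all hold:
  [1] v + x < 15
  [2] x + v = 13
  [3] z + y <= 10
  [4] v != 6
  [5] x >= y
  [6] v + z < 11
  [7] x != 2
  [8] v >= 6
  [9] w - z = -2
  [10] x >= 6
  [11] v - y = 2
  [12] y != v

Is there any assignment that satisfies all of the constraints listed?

Satisfiable

The assignment x = 6, y = 5, z = 3, w = 1, v = 7 works:
  constraint 1 holds since v + x = 13.
  constraint 2 holds since x + v = 13.
  constraint 3 holds since z + y = 8.
The rest check out directly.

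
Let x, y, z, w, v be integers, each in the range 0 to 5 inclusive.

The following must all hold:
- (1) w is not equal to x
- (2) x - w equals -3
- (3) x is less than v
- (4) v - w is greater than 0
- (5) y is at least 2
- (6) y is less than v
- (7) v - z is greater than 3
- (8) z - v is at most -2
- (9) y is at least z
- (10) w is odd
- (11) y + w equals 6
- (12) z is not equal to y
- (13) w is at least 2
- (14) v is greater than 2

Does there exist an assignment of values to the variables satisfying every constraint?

Satisfiable

One satisfying assignment is x = 0, y = 3, z = 0, w = 3, v = 5.
For the less obvious constraints — constraint 2: x - w = -3; constraint 4: v - w = 2 — and the others hold by inspection.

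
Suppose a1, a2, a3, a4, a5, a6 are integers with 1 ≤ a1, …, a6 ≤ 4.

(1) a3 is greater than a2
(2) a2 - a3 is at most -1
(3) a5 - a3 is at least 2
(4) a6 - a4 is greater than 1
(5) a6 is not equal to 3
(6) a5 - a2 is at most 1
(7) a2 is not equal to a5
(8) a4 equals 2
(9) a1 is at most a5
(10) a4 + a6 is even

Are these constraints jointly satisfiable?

Unsatisfiable

Constraints 2, 3, and 6 give a5 − a3 ≥ 2, a3 − a2 ≥ 1, a2 − a5 ≥ -1.
Adding all 3 inequalities: the left sides telescope to 0, and the right sides sum to 2 + 1 + (-1) = 2. So 0 ≥ 2, which is false.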